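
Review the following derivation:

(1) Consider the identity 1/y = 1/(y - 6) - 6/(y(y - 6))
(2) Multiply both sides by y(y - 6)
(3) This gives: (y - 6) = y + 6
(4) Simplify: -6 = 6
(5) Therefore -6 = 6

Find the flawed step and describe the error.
Step 3: This gives: (y - 6) = y + 6

Step 3 makes a sign error when clearing denominators. Multiplying -6/(y(y - 6)) by y(y - 6) gives -6, not +6. The correct result is (y - 6) = y - 6, which is trivially true, not (y - 6) = y + 6. (Step 1 is a valid identity: 1/(y - 6) - 6/(y(y - 6)) = (y - 6)/(y(y - 6)) = 1/y.)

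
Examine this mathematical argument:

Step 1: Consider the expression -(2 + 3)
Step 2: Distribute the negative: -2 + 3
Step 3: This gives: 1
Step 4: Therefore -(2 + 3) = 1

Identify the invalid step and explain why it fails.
Step 2: Distribute the negative: -2 + 3

Step 2 incorrectly distributes the negative sign. The correct distribution is -(2 + 3) = -2 - 3 = -5. The negative must be applied to both terms, not just the first. The error treats -(2 + 3) as -2 + 3, which equals 1 instead of -5.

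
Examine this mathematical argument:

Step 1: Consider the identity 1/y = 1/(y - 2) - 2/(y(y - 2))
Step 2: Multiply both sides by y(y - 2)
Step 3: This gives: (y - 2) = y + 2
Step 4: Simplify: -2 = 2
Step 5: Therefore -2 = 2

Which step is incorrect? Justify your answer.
Step 3: This gives: (y - 2) = y + 2

Step 3 makes a sign error when clearing denominators. Multiplying -2/(y(y - 2)) by y(y - 2) gives -2, not +2. The correct result is (y - 2) = y - 2, which is trivially true, not (y - 2) = y + 2. (Step 1 is a valid identity: 1/(y - 2) - 2/(y(y - 2)) = (y - 2)/(y(y - 2)) = 1/y.)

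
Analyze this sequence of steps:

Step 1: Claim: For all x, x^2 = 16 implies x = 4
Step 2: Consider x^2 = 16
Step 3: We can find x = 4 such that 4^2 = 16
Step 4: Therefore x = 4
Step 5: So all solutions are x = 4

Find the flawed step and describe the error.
Step 4: Therefore x = 4

Step 4 incorrectly concludes that x = 4 is the only solution. The proof shows that x = 4 is A solution (existence), but does not show it is the ONLY solution (uniqueness). In fact, x = -4 is also a solution since (-4)^2 = 16. Finding one solution doesn't prove there are no others.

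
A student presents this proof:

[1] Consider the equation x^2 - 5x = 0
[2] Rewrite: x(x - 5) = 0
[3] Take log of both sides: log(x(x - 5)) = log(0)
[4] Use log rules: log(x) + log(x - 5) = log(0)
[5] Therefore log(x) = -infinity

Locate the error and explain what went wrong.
Step 3: Take log of both sides: log(x(x - 5)) = log(0)

Step 3 takes the logarithm of both sides, resulting in log(0) on the right side. The logarithm is only defined for positive numbers; log(0) is undefined (approaches negative infinity). This operation is invalid.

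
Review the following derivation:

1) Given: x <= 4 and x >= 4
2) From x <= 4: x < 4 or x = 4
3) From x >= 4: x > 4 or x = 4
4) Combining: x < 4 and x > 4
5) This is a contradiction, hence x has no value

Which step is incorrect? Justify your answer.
Step 4: Combining: x < 4 and x > 4

Step 4 incorrectly combines the conditions. From x <= 4 and x >= 4, the intersection is x = 4. The error treats the 'or' cases as 'and' requirements. The correct conclusion is that x = 4 is the unique solution, not that no solution exists.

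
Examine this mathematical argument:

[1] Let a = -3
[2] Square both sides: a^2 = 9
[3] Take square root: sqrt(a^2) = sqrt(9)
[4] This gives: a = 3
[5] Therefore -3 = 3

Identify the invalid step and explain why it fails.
Step 4: This gives: a = 3

Step 4 incorrectly states that sqrt(a^2) = a. The correct identity is sqrt(a^2) = |a|. Since a = -3 < 0, we have sqrt(a^2) = |-3| = 3, not a = -3.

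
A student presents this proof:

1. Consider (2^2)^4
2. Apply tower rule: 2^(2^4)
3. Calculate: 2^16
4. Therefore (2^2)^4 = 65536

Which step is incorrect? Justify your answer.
Step 2: Apply tower rule: 2^(2^4)

Step 2 incorrectly states that (a^b)^c = a^(b^c). The correct rule is (a^b)^c = a^(b×c). The actual value is (2^2)^4 = 2^8 = 256, not 2^16 = 65536.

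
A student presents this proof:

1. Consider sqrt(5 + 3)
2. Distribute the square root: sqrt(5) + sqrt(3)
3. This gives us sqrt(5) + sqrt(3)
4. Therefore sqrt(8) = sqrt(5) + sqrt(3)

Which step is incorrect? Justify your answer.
Step 2: Distribute the square root: sqrt(5) + sqrt(3)

Step 2 incorrectly 'distributes' the square root over addition. The square root function does not distribute: sqrt(a + b) ≠ sqrt(a) + sqrt(b). In fact, sqrt(5 + 3) = sqrt(8) ≈ 2.8284, while sqrt(5) + sqrt(3) ≈ 3.9681.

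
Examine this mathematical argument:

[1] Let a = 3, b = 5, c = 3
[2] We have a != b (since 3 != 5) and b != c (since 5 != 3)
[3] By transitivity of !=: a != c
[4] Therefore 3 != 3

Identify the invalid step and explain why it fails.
Step 3: By transitivity of !=: a != c

Step 3 incorrectly applies transitivity to the '!=' relation. Transitivity states: if a R b and b R c, then a R c. However, '!=' is not transitive. Counterexample: 3 != 5 and 5 != 3, but 3 = 3 (both equal 3). Transitivity holds for relations like <, <=, =, but not for !=.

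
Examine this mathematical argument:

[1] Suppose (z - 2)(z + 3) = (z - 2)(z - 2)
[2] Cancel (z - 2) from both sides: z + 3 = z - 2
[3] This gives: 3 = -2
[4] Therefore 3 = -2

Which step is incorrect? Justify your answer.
Step 2: Cancel (z - 2) from both sides: z + 3 = z - 2

Step 2 cancels (z - 2) from both sides. This is only valid if (z - 2) ≠ 0, i.e., z ≠ 2. When z = 2, both sides equal zero regardless of the other factors. The correct approach requires considering z = 2 as a separate case.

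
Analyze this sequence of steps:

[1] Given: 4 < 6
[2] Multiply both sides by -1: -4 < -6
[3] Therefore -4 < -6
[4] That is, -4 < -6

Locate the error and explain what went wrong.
Step 2: Multiply both sides by -1: -4 < -6

Step 2 multiplies both sides by -1 but fails to reverse the inequality sign. When multiplying (or dividing) an inequality by a negative number, the direction must be reversed. Since 4 < 6, we should get -4 > -6, i.e., -4 > -6.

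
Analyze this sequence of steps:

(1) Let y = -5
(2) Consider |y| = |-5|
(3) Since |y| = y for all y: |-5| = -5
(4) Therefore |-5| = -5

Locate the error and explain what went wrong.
Step 3: Since |y| = y for all y: |-5| = -5

Step 3 incorrectly states that |y| = y for all y. The correct definition is |y| = y when y >= 0, and |y| = -y when y < 0. Since -5 < 0, we have |-5| = -(-5) = 5, not -5.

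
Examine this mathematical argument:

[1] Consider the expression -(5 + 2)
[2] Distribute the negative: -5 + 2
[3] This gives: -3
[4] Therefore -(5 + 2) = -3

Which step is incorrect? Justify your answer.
Step 2: Distribute the negative: -5 + 2

Step 2 incorrectly distributes the negative sign. The correct distribution is -(5 + 2) = -5 - 2 = -7. The negative must be applied to both terms, not just the first. The error treats -(5 + 2) as -5 + 2, which equals -3 instead of -7.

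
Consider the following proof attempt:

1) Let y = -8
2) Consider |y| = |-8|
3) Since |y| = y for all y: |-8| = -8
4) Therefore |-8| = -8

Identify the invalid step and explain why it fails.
Step 3: Since |y| = y for all y: |-8| = -8

Step 3 incorrectly states that |y| = y for all y. The correct definition is |y| = y when y >= 0, and |y| = -y when y < 0. Since -8 < 0, we have |-8| = -(-8) = 8, not -8.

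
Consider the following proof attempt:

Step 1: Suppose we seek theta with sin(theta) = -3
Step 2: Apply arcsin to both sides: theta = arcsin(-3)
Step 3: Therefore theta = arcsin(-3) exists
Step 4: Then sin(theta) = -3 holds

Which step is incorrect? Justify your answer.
Step 2: Apply arcsin to both sides: theta = arcsin(-3)

Step 2 applies arcsin to -3. However, arcsin(x) is only defined for x in [-1, 1] because sin(theta) can only produce values in that range. Since |-3| > 1, arcsin(-3) is undefined. There is no angle whose sine equals -3.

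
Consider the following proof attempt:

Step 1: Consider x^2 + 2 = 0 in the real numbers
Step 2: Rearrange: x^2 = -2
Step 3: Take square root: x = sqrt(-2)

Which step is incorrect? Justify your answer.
Step 3: Take square root: x = sqrt(-2)

Step 3 takes the square root of -2, which is negative. In the real number system, the square root of a negative number is undefined. The equation x^2 + 2 = 0 has no real solutions. Square roots of negative numbers only exist in the complex numbers.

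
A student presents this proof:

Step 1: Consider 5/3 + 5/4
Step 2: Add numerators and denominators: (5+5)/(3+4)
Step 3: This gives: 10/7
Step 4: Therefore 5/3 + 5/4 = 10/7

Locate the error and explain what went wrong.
Step 2: Add numerators and denominators: (5+5)/(3+4)

Step 2 incorrectly adds fractions by separately adding numerators and denominators. This is wrong. The correct method requires a common denominator: 5/3 + 5/4 = (5×4 + 5×3)/(3×4) = 35/12 = 35/12. The method used gives 10/7, which is different.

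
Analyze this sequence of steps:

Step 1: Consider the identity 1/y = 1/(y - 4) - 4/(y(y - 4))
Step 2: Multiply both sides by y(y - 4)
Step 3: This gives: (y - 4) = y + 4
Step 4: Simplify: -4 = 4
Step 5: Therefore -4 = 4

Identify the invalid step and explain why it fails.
Step 3: This gives: (y - 4) = y + 4

Step 3 makes a sign error when clearing denominators. Multiplying -4/(y(y - 4)) by y(y - 4) gives -4, not +4. The correct result is (y - 4) = y - 4, which is trivially true, not (y - 4) = y + 4. (Step 1 is a valid identity: 1/(y - 4) - 4/(y(y - 4)) = (y - 4)/(y(y - 4)) = 1/y.)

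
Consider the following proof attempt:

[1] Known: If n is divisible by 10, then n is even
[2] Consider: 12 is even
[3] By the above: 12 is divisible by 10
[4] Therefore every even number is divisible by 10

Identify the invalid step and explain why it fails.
Step 3: By the above: 12 is divisible by 10

Step 3 commits the fallacy of affirming the consequent. The known fact 'divisible by 10 → even' does NOT imply 'even → divisible by 10'. That would be the converse, which is false. For example, 12 is even but 12 ÷ 10 = 1.20, which is not an integer.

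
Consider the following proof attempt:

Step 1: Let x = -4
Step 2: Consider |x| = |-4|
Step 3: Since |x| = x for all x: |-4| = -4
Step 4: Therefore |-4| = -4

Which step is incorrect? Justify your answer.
Step 3: Since |x| = x for all x: |-4| = -4

Step 3 incorrectly states that |x| = x for all x. The correct definition is |x| = x when x >= 0, and |x| = -x when x < 0. Since -4 < 0, we have |-4| = -(-4) = 4, not -4.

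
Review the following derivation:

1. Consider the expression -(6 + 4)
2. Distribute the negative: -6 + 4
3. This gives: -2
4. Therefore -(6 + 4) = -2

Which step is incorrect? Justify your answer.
Step 2: Distribute the negative: -6 + 4

Step 2 incorrectly distributes the negative sign. The correct distribution is -(6 + 4) = -6 - 4 = -10. The negative must be applied to both terms, not just the first. The error treats -(6 + 4) as -6 + 4, which equals -2 instead of -10.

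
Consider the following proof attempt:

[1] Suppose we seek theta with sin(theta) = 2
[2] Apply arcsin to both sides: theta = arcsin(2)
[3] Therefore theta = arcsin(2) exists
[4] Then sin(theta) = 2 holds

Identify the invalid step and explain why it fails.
Step 2: Apply arcsin to both sides: theta = arcsin(2)

Step 2 applies arcsin to 2. However, arcsin(x) is only defined for x in [-1, 1] because sin(theta) can only produce values in that range. Since |2| > 1, arcsin(2) is undefined. There is no angle whose sine equals 2.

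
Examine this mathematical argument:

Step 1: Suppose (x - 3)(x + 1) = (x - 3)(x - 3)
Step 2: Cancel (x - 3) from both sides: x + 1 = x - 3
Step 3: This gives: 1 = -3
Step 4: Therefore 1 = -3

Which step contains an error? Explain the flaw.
Step 2: Cancel (x - 3) from both sides: x + 1 = x - 3

Step 2 cancels (x - 3) from both sides. This is only valid if (x - 3) ≠ 0, i.e., x ≠ 3. When x = 3, both sides equal zero regardless of the other factors. The correct approach requires considering x = 3 as a separate case.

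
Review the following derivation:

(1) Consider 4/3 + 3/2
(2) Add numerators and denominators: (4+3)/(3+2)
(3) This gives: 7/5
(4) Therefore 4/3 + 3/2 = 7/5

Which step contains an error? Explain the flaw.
Step 2: Add numerators and denominators: (4+3)/(3+2)

Step 2 incorrectly adds fractions by separately adding numerators and denominators. This is wrong. The correct method requires a common denominator: 4/3 + 3/2 = (4×2 + 3×3)/(3×2) = 17/6 = 17/6. The method used gives 7/5, which is different.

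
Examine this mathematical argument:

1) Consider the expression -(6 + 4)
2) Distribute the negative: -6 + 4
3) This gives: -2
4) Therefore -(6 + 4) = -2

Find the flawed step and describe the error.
Step 2: Distribute the negative: -6 + 4

Step 2 incorrectly distributes the negative sign. The correct distribution is -(6 + 4) = -6 - 4 = -10. The negative must be applied to both terms, not just the first. The error treats -(6 + 4) as -6 + 4, which equals -2 instead of -10.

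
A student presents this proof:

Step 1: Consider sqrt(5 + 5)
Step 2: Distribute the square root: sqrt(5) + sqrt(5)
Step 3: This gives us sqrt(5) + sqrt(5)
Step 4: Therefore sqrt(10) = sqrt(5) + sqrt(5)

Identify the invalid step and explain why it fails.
Step 2: Distribute the square root: sqrt(5) + sqrt(5)

Step 2 incorrectly 'distributes' the square root over addition. The square root function does not distribute: sqrt(a + b) ≠ sqrt(a) + sqrt(b). In fact, sqrt(5 + 5) = sqrt(10) ≈ 3.1623, while sqrt(5) + sqrt(5) ≈ 4.4721.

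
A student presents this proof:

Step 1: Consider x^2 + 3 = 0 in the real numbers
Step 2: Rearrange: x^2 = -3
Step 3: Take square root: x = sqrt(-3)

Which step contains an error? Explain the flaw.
Step 3: Take square root: x = sqrt(-3)

Step 3 takes the square root of -3, which is negative. In the real number system, the square root of a negative number is undefined. The equation x^2 + 3 = 0 has no real solutions. Square roots of negative numbers only exist in the complex numbers.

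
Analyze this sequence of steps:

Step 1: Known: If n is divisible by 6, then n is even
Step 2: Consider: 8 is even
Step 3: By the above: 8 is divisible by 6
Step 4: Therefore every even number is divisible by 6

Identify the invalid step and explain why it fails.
Step 3: By the above: 8 is divisible by 6

Step 3 commits the fallacy of affirming the consequent. The known fact 'divisible by 6 → even' does NOT imply 'even → divisible by 6'. That would be the converse, which is false. For example, 8 is even but 8 ÷ 6 = 1.33, which is not an integer.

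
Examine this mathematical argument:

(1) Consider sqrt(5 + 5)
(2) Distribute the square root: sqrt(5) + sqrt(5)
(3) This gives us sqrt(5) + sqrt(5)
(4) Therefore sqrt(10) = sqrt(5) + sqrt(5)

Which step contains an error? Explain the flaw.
Step 2: Distribute the square root: sqrt(5) + sqrt(5)

Step 2 incorrectly 'distributes' the square root over addition. The square root function does not distribute: sqrt(a + b) ≠ sqrt(a) + sqrt(b). In fact, sqrt(5 + 5) = sqrt(10) ≈ 3.1623, while sqrt(5) + sqrt(5) ≈ 4.4721.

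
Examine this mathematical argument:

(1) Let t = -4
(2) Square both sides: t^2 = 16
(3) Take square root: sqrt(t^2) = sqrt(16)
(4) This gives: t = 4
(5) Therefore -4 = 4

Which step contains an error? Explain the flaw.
Step 4: This gives: t = 4

Step 4 incorrectly states that sqrt(t^2) = t. The correct identity is sqrt(t^2) = |t|. Since t = -4 < 0, we have sqrt(t^2) = |-4| = 4, not t = -4.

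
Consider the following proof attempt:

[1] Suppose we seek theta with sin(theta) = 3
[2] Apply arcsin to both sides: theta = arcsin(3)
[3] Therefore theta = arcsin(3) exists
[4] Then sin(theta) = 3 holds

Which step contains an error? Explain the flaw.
Step 2: Apply arcsin to both sides: theta = arcsin(3)

Step 2 applies arcsin to 3. However, arcsin(x) is only defined for x in [-1, 1] because sin(theta) can only produce values in that range. Since |3| > 1, arcsin(3) is undefined. There is no angle whose sine equals 3.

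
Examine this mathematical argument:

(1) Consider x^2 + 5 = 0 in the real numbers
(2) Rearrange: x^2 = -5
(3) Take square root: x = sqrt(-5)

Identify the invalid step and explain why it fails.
Step 3: Take square root: x = sqrt(-5)

Step 3 takes the square root of -5, which is negative. In the real number system, the square root of a negative number is undefined. The equation x^2 + 5 = 0 has no real solutions. Square roots of negative numbers only exist in the complex numbers.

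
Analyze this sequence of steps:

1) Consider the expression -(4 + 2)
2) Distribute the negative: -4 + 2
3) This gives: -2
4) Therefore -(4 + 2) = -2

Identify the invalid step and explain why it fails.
Step 2: Distribute the negative: -4 + 2

Step 2 incorrectly distributes the negative sign. The correct distribution is -(4 + 2) = -4 - 2 = -6. The negative must be applied to both terms, not just the first. The error treats -(4 + 2) as -4 + 2, which equals -2 instead of -6.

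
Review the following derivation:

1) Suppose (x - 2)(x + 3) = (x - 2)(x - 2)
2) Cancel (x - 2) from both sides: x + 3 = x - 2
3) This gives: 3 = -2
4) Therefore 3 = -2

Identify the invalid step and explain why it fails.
Step 2: Cancel (x - 2) from both sides: x + 3 = x - 2

Step 2 cancels (x - 2) from both sides. This is only valid if (x - 2) ≠ 0, i.e., x ≠ 2. When x = 2, both sides equal zero regardless of the other factors. The correct approach requires considering x = 2 as a separate case.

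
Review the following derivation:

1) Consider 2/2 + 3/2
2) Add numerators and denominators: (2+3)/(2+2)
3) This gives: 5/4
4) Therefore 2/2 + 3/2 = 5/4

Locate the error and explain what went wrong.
Step 2: Add numerators and denominators: (2+3)/(2+2)

Step 2 incorrectly adds fractions by separately adding numerators and denominators. This is wrong. The correct method requires a common denominator: 2/2 + 3/2 = (2×2 + 3×2)/(2×2) = 10/4 = 5/2. The method used gives 5/4, which is different.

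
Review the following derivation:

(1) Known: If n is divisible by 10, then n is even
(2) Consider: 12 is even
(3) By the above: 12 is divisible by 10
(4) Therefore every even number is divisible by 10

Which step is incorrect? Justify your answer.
Step 3: By the above: 12 is divisible by 10

Step 3 commits the fallacy of affirming the consequent. The known fact 'divisible by 10 → even' does NOT imply 'even → divisible by 10'. That would be the converse, which is false. For example, 12 is even but 12 ÷ 10 = 1.20, which is not an integer.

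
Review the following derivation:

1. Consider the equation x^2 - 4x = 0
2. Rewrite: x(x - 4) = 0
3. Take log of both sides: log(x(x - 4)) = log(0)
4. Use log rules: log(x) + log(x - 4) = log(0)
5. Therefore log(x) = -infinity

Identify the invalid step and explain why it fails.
Step 3: Take log of both sides: log(x(x - 4)) = log(0)

Step 3 takes the logarithm of both sides, resulting in log(0) on the right side. The logarithm is only defined for positive numbers; log(0) is undefined (approaches negative infinity). This operation is invalid.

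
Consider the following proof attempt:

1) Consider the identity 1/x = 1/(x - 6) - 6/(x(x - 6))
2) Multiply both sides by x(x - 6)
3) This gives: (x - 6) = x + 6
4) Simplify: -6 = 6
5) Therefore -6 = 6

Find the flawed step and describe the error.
Step 3: This gives: (x - 6) = x + 6

Step 3 makes a sign error when clearing denominators. Multiplying -6/(x(x - 6)) by x(x - 6) gives -6, not +6. The correct result is (x - 6) = x - 6, which is trivially true, not (x - 6) = x + 6. (Step 1 is a valid identity: 1/(x - 6) - 6/(x(x - 6)) = (x - 6)/(x(x - 6)) = 1/x.)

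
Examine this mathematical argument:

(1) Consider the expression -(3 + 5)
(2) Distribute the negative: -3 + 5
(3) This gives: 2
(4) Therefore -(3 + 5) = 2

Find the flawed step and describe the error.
Step 2: Distribute the negative: -3 + 5

Step 2 incorrectly distributes the negative sign. The correct distribution is -(3 + 5) = -3 - 5 = -8. The negative must be applied to both terms, not just the first. The error treats -(3 + 5) as -3 + 5, which equals 2 instead of -8.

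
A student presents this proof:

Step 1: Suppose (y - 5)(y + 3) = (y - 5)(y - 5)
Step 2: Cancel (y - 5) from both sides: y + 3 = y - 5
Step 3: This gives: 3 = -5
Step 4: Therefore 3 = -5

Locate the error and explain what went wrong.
Step 2: Cancel (y - 5) from both sides: y + 3 = y - 5

Step 2 cancels (y - 5) from both sides. This is only valid if (y - 5) ≠ 0, i.e., y ≠ 5. When y = 5, both sides equal zero regardless of the other factors. The correct approach requires considering y = 5 as a separate case.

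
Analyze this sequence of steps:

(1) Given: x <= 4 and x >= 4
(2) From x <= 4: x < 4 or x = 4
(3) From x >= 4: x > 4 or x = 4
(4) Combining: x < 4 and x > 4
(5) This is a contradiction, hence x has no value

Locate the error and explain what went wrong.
Step 4: Combining: x < 4 and x > 4

Step 4 incorrectly combines the conditions. From x <= 4 and x >= 4, the intersection is x = 4. The error treats the 'or' cases as 'and' requirements. The correct conclusion is that x = 4 is the unique solution, not that no solution exists.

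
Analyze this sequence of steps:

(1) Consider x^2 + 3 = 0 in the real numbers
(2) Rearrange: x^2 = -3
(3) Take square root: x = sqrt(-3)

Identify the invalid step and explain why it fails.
Step 3: Take square root: x = sqrt(-3)

Step 3 takes the square root of -3, which is negative. In the real number system, the square root of a negative number is undefined. The equation x^2 + 3 = 0 has no real solutions. Square roots of negative numbers only exist in the complex numbers.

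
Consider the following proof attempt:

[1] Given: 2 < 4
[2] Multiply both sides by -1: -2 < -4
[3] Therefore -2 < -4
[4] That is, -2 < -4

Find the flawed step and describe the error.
Step 2: Multiply both sides by -1: -2 < -4

Step 2 multiplies both sides by -1 but fails to reverse the inequality sign. When multiplying (or dividing) an inequality by a negative number, the direction must be reversed. Since 2 < 4, we should get -2 > -4, i.e., -2 > -4.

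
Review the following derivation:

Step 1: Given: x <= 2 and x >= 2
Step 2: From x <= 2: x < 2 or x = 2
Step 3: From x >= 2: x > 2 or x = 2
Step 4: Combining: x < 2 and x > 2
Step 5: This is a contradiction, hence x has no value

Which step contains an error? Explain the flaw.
Step 4: Combining: x < 2 and x > 2

Step 4 incorrectly combines the conditions. From x <= 2 and x >= 2, the intersection is x = 2. The error treats the 'or' cases as 'and' requirements. The correct conclusion is that x = 2 is the unique solution, not that no solution exists.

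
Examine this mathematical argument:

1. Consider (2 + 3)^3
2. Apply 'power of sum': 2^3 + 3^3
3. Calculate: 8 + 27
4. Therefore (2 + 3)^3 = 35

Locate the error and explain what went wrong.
Step 2: Apply 'power of sum': 2^3 + 3^3

Step 2 incorrectly applies a non-existent rule '(a+b)^n = a^n + b^n'. This is false in general. The correct expansion uses the binomial theorem. The actual value is (2 + 3)^3 = 5^3 = 125, not 35.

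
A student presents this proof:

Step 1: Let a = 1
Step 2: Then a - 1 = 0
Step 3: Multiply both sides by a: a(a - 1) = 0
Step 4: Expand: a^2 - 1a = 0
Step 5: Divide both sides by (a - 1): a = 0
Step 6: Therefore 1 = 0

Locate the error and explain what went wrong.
Step 5: Divide both sides by (a - 1): a = 0

Step 5 divides both sides by (a - 1). However, since a = 1, we have (a - 1) = 0. Division by zero is undefined, making this step invalid.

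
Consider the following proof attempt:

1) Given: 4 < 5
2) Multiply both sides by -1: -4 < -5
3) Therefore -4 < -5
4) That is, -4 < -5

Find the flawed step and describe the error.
Step 2: Multiply both sides by -1: -4 < -5

Step 2 multiplies both sides by -1 but fails to reverse the inequality sign. When multiplying (or dividing) an inequality by a negative number, the direction must be reversed. Since 4 < 5, we should get -4 > -5, i.e., -4 > -5.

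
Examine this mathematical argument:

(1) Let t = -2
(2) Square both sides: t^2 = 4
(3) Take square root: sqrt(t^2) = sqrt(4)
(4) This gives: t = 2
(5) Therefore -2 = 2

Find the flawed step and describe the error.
Step 4: This gives: t = 2

Step 4 incorrectly states that sqrt(t^2) = t. The correct identity is sqrt(t^2) = |t|. Since t = -2 < 0, we have sqrt(t^2) = |-2| = 2, not t = -2.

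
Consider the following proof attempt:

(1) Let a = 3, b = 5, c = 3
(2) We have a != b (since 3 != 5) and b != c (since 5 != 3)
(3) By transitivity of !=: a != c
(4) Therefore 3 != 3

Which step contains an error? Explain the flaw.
Step 3: By transitivity of !=: a != c

Step 3 incorrectly applies transitivity to the '!=' relation. Transitivity states: if a R b and b R c, then a R c. However, '!=' is not transitive. Counterexample: 3 != 5 and 5 != 3, but 3 = 3 (both equal 3). Transitivity holds for relations like <, <=, =, but not for !=.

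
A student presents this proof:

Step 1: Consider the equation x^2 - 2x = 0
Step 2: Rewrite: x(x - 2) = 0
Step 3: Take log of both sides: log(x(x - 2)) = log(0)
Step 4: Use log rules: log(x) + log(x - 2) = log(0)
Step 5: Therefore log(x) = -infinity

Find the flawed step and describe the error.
Step 3: Take log of both sides: log(x(x - 2)) = log(0)

Step 3 takes the logarithm of both sides, resulting in log(0) on the right side. The logarithm is only defined for positive numbers; log(0) is undefined (approaches negative infinity). This operation is invalid.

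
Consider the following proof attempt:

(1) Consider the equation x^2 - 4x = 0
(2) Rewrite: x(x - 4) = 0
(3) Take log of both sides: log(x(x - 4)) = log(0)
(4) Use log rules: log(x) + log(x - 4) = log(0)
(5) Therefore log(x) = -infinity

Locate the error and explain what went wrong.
Step 3: Take log of both sides: log(x(x - 4)) = log(0)

Step 3 takes the logarithm of both sides, resulting in log(0) on the right side. The logarithm is only defined for positive numbers; log(0) is undefined (approaches negative infinity). This operation is invalid.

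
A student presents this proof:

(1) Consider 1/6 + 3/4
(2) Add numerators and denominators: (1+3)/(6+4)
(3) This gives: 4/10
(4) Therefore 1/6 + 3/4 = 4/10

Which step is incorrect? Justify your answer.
Step 2: Add numerators and denominators: (1+3)/(6+4)

Step 2 incorrectly adds fractions by separately adding numerators and denominators. This is wrong. The correct method requires a common denominator: 1/6 + 3/4 = (1×4 + 3×6)/(6×4) = 22/24 = 11/12. The method used gives 4/10, which is different.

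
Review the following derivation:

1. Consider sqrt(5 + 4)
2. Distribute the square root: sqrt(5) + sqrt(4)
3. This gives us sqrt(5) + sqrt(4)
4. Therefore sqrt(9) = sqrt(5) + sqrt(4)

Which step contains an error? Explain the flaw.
Step 2: Distribute the square root: sqrt(5) + sqrt(4)

Step 2 incorrectly 'distributes' the square root over addition. The square root function does not distribute: sqrt(a + b) ≠ sqrt(a) + sqrt(b). In fact, sqrt(5 + 4) = sqrt(9) ≈ 3.0000, while sqrt(5) + sqrt(4) ≈ 4.2361.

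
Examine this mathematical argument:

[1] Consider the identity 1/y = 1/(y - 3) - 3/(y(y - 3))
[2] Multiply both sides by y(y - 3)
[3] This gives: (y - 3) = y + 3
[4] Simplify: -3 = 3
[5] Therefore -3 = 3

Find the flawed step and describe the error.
Step 3: This gives: (y - 3) = y + 3

Step 3 makes a sign error when clearing denominators. Multiplying -3/(y(y - 3)) by y(y - 3) gives -3, not +3. The correct result is (y - 3) = y - 3, which is trivially true, not (y - 3) = y + 3. (Step 1 is a valid identity: 1/(y - 3) - 3/(y(y - 3)) = (y - 3)/(y(y - 3)) = 1/y.)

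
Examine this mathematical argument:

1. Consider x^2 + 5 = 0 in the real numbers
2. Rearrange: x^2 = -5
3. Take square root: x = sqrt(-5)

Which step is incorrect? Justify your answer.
Step 3: Take square root: x = sqrt(-5)

Step 3 takes the square root of -5, which is negative. In the real number system, the square root of a negative number is undefined. The equation x^2 + 5 = 0 has no real solutions. Square roots of negative numbers only exist in the complex numbers.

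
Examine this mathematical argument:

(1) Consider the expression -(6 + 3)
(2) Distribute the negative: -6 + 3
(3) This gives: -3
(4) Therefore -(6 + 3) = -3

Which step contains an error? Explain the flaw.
Step 2: Distribute the negative: -6 + 3

Step 2 incorrectly distributes the negative sign. The correct distribution is -(6 + 3) = -6 - 3 = -9. The negative must be applied to both terms, not just the first. The error treats -(6 + 3) as -6 + 3, which equals -3 instead of -9.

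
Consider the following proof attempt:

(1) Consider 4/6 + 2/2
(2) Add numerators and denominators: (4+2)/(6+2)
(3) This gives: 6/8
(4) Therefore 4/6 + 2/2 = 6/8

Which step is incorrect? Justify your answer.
Step 2: Add numerators and denominators: (4+2)/(6+2)

Step 2 incorrectly adds fractions by separately adding numerators and denominators. This is wrong. The correct method requires a common denominator: 4/6 + 2/2 = (4×2 + 2×6)/(6×2) = 20/12 = 5/3. The method used gives 6/8, which is different.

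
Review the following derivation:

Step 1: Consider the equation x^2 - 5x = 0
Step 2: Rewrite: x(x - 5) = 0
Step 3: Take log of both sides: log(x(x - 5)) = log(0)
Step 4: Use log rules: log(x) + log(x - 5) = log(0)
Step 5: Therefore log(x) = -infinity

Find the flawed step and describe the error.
Step 3: Take log of both sides: log(x(x - 5)) = log(0)

Step 3 takes the logarithm of both sides, resulting in log(0) on the right side. The logarithm is only defined for positive numbers; log(0) is undefined (approaches negative infinity). This operation is invalid.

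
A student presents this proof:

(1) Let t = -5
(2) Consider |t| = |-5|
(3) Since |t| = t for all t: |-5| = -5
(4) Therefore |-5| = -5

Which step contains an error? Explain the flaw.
Step 3: Since |t| = t for all t: |-5| = -5

Step 3 incorrectly states that |t| = t for all t. The correct definition is |t| = t when t >= 0, and |t| = -t when t < 0. Since -5 < 0, we have |-5| = -(-5) = 5, not -5.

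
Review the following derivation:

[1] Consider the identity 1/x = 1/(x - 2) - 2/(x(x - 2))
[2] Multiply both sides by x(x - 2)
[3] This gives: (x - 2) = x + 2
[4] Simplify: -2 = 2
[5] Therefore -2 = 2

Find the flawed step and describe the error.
Step 3: This gives: (x - 2) = x + 2

Step 3 makes a sign error when clearing denominators. Multiplying -2/(x(x - 2)) by x(x - 2) gives -2, not +2. The correct result is (x - 2) = x - 2, which is trivially true, not (x - 2) = x + 2. (Step 1 is a valid identity: 1/(x - 2) - 2/(x(x - 2)) = (x - 2)/(x(x - 2)) = 1/x.)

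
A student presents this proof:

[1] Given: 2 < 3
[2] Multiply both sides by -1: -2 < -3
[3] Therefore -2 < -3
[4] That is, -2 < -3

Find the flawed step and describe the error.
Step 2: Multiply both sides by -1: -2 < -3

Step 2 multiplies both sides by -1 but fails to reverse the inequality sign. When multiplying (or dividing) an inequality by a negative number, the direction must be reversed. Since 2 < 3, we should get -2 > -3, i.e., -2 > -3.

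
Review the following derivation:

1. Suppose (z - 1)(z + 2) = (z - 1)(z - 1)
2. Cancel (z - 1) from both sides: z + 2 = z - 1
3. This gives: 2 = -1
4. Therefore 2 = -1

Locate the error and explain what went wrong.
Step 2: Cancel (z - 1) from both sides: z + 2 = z - 1

Step 2 cancels (z - 1) from both sides. This is only valid if (z - 1) ≠ 0, i.e., z ≠ 1. When z = 1, both sides equal zero regardless of the other factors. The correct approach requires considering z = 1 as a separate case.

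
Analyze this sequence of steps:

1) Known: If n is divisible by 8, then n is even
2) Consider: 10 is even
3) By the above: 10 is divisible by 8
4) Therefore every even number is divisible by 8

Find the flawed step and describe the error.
Step 3: By the above: 10 is divisible by 8

Step 3 commits the fallacy of affirming the consequent. The known fact 'divisible by 8 → even' does NOT imply 'even → divisible by 8'. That would be the converse, which is false. For example, 10 is even but 10 ÷ 8 = 1.25, which is not an integer.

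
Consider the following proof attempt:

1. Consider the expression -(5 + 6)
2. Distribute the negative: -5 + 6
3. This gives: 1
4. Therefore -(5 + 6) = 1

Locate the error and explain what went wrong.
Step 2: Distribute the negative: -5 + 6

Step 2 incorrectly distributes the negative sign. The correct distribution is -(5 + 6) = -5 - 6 = -11. The negative must be applied to both terms, not just the first. The error treats -(5 + 6) as -5 + 6, which equals 1 instead of -11.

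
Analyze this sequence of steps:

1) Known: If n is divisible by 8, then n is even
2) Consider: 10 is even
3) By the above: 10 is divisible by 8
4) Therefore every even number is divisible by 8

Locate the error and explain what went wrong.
Step 3: By the above: 10 is divisible by 8

Step 3 commits the fallacy of affirming the consequent. The known fact 'divisible by 8 → even' does NOT imply 'even → divisible by 8'. That would be the converse, which is false. For example, 10 is even but 10 ÷ 8 = 1.25, which is not an integer.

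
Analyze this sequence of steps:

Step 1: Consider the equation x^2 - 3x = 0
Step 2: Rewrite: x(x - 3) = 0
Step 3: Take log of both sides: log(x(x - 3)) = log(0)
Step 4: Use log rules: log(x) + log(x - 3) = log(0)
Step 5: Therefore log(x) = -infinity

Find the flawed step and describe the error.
Step 3: Take log of both sides: log(x(x - 3)) = log(0)

Step 3 takes the logarithm of both sides, resulting in log(0) on the right side. The logarithm is only defined for positive numbers; log(0) is undefined (approaches negative infinity). This operation is invalid.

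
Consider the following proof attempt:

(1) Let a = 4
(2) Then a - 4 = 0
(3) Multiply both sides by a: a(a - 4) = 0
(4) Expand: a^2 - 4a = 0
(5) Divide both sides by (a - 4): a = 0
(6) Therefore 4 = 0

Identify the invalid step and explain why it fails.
Step 5: Divide both sides by (a - 4): a = 0

Step 5 divides both sides by (a - 4). However, since a = 4, we have (a - 4) = 0. Division by zero is undefined, making this step invalid.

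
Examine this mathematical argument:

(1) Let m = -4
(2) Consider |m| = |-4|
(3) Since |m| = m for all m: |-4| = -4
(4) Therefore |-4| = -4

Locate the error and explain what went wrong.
Step 3: Since |m| = m for all m: |-4| = -4

Step 3 incorrectly states that |m| = m for all m. The correct definition is |m| = m when m >= 0, and |m| = -m when m < 0. Since -4 < 0, we have |-4| = -(-4) = 4, not -4.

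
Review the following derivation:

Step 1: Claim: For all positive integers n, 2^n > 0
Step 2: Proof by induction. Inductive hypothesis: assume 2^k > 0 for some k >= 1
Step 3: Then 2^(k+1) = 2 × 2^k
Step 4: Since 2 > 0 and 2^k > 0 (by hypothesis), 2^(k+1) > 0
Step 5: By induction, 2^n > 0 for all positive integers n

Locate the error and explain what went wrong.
Step 5: By induction, 2^n > 0 for all positive integers n

Step 5 concludes the proof by induction, but no base case was ever established. A valid induction proof requires: (1) a base case proving 2^1 > 0, and (2) an inductive step showing IF 2^k > 0 THEN 2^(k+1) > 0. Steps 2-4 correctly establish the inductive step, but without the base case the conclusion in step 5 does not follow.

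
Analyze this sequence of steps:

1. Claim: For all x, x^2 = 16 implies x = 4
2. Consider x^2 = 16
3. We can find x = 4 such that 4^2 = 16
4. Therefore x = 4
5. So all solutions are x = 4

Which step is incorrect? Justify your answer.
Step 4: Therefore x = 4

Step 4 incorrectly concludes that x = 4 is the only solution. The proof shows that x = 4 is A solution (existence), but does not show it is the ONLY solution (uniqueness). In fact, x = -4 is also a solution since (-4)^2 = 16. Finding one solution doesn't prove there are no others.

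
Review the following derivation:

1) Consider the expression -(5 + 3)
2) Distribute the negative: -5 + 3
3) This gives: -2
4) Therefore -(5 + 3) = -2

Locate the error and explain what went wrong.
Step 2: Distribute the negative: -5 + 3

Step 2 incorrectly distributes the negative sign. The correct distribution is -(5 + 3) = -5 - 3 = -8. The negative must be applied to both terms, not just the first. The error treats -(5 + 3) as -5 + 3, which equals -2 instead of -8.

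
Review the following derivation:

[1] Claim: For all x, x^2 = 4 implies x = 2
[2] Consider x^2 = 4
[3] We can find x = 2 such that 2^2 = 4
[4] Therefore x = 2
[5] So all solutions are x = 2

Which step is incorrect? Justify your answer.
Step 4: Therefore x = 2

Step 4 incorrectly concludes that x = 2 is the only solution. The proof shows that x = 2 is A solution (existence), but does not show it is the ONLY solution (uniqueness). In fact, x = -2 is also a solution since (-2)^2 = 4. Finding one solution doesn't prove there are no others.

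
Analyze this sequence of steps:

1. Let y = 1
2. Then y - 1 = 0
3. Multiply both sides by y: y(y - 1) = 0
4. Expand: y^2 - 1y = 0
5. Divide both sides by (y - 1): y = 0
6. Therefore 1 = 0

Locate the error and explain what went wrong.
Step 5: Divide both sides by (y - 1): y = 0

Step 5 divides both sides by (y - 1). However, since y = 1, we have (y - 1) = 0. Division by zero is undefined, making this step invalid.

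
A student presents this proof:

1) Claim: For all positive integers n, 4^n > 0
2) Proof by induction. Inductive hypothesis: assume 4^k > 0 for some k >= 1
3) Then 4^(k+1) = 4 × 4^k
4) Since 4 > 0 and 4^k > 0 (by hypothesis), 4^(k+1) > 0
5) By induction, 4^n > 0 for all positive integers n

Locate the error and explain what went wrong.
Step 5: By induction, 4^n > 0 for all positive integers n

Step 5 concludes the proof by induction, but no base case was ever established. A valid induction proof requires: (1) a base case proving 4^1 > 0, and (2) an inductive step showing IF 4^k > 0 THEN 4^(k+1) > 0. Steps 2-4 correctly establish the inductive step, but without the base case the conclusion in step 5 does not follow.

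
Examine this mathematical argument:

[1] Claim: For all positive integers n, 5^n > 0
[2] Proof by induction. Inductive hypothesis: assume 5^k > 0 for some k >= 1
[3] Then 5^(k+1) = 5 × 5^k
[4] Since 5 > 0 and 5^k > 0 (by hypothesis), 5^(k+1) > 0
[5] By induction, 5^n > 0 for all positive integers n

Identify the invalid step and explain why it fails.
Step 5: By induction, 5^n > 0 for all positive integers n

Step 5 concludes the proof by induction, but no base case was ever established. A valid induction proof requires: (1) a base case proving 5^1 > 0, and (2) an inductive step showing IF 5^k > 0 THEN 5^(k+1) > 0. Steps 2-4 correctly establish the inductive step, but without the base case the conclusion in step 5 does not follow.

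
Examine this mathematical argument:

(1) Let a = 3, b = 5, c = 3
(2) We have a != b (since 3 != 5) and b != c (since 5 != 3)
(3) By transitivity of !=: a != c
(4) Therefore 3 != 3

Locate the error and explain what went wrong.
Step 3: By transitivity of !=: a != c

Step 3 incorrectly applies transitivity to the '!=' relation. Transitivity states: if a R b and b R c, then a R c. However, '!=' is not transitive. Counterexample: 3 != 5 and 5 != 3, but 3 = 3 (both equal 3). Transitivity holds for relations like <, <=, =, but not for !=.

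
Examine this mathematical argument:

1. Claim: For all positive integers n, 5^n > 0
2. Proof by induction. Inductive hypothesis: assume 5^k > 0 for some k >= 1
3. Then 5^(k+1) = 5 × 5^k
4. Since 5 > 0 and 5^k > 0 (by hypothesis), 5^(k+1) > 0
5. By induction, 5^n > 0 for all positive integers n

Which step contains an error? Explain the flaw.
Step 5: By induction, 5^n > 0 for all positive integers n

Step 5 concludes the proof by induction, but no base case was ever established. A valid induction proof requires: (1) a base case proving 5^1 > 0, and (2) an inductive step showing IF 5^k > 0 THEN 5^(k+1) > 0. Steps 2-4 correctly establish the inductive step, but without the base case the conclusion in step 5 does not follow.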